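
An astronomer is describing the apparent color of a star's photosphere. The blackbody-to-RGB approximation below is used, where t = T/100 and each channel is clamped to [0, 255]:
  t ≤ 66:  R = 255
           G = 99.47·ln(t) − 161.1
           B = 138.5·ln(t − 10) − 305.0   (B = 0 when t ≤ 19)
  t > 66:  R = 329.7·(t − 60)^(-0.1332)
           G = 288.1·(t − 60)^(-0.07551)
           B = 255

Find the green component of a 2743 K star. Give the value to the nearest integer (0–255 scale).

t = 2743/100 = 27.43; the t ≤ 66 branch applies.
G = 99.47·ln 27.43 − 161.1 = 99.47·3.3116 − 161.1 = 168.309.
Rounded: 168.

168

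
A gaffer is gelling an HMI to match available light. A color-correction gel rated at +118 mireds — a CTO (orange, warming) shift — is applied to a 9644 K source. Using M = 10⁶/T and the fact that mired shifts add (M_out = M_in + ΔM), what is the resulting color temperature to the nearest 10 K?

M_in = 10⁶/9644 = 103.69 mireds.
M_out = 103.69 + (+118) = 221.69 mireds.
T_out = 10⁶/221.69 = 4510.8 K → 4510 K.

4510 K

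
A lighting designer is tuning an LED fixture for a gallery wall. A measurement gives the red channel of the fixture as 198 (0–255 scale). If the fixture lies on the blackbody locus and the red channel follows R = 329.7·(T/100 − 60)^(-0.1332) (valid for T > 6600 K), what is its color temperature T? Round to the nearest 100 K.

10600 K

(t − 60)^(-0.1332) = 198/329.7 = 0.60055.
t − 60 = 0.60055^(1/-0.1332) = 0.60055^(-7.508) = 45.980, so t = 105.980.
T = 100·t = 10598 K → 10600 K to the nearest 100 K.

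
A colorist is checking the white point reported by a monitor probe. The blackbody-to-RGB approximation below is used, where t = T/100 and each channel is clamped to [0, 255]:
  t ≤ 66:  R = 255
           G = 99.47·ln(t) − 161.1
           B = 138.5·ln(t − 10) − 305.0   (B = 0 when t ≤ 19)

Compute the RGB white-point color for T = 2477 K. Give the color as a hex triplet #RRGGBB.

t = 2477/100 = 24.77; the t ≤ 66 branch applies.
R = 255 by definition for t ≤ 66.
G = 99.47·ln 24.77 − 161.1 = 99.47·3.2096 − 161.1 = 158.162.
B = 138.5·ln(24.77 − 10) − 305.0 = 138.5·ln 14.77 − 305.0 = 138.5·2.6926 − 305.0 = 67.925.
Rounded: (255, 158, 68).
In hex: #FF9E44.

#FF9E44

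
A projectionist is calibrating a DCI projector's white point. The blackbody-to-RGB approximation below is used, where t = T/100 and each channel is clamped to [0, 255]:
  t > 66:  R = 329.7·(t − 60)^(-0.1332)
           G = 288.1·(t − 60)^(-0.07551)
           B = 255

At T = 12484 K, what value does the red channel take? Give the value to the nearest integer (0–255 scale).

t = 12484/100 = 124.84; the t > 66 branch applies.
R = 329.7·(124.84 − 60)^(-0.1332) = 329.7·64.84^(-0.1332) = 329.7·0.57367 = 189.139.
Rounded: 189.

189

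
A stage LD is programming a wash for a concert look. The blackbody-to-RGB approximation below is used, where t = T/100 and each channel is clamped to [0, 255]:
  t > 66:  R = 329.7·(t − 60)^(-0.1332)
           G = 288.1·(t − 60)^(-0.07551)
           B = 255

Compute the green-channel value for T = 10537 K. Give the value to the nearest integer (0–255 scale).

216

t = 10537/100 = 105.37; the t > 66 branch applies.
G = 288.1·(105.37 − 60)^(-0.07551) = 288.1·45.37^(-0.07551) = 288.1·0.74972 = 215.993.
Rounded: 216.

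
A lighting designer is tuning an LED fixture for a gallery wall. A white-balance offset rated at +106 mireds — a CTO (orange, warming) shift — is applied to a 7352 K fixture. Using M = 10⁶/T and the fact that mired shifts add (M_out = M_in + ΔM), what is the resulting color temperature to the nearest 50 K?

M_in = 10⁶/7352 = 136.02 mireds.
M_out = 136.02 + (+106) = 242.02 mireds.
T_out = 10⁶/242.02 = 4131.9 K → 4150 K.

4150 K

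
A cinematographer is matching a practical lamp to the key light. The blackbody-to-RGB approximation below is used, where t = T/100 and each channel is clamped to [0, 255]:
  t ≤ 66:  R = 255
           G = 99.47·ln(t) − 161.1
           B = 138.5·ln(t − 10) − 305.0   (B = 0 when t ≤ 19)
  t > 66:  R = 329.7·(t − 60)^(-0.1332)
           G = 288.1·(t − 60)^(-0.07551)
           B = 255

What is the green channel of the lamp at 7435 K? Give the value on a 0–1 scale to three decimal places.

t = 7435/100 = 74.35; the t > 66 branch applies.
G = 288.1·(74.35 − 60)^(-0.07551) = 288.1·14.35^(-0.07551) = 288.1·0.81780 = 235.608.
On a 0–1 scale: 235.608/255 = 0.9240 → 0.924.

0.924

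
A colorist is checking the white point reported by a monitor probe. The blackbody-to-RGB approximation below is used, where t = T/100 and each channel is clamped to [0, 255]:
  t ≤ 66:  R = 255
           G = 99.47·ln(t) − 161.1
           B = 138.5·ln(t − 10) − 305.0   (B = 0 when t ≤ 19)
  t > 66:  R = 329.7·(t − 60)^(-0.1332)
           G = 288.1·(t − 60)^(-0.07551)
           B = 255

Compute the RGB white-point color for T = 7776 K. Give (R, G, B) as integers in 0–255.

t = 7776/100 = 77.76; the t > 66 branch applies.
R = 329.7·(77.76 − 60)^(-0.1332) = 329.7·17.76^(-0.1332) = 329.7·0.68167 = 224.747.
G = 288.1·(77.76 − 60)^(-0.07551) = 288.1·17.76^(-0.07551) = 288.1·0.80474 = 231.845.
B = 255 by definition for t > 66.
Rounded: (225, 232, 255).

(225, 232, 255)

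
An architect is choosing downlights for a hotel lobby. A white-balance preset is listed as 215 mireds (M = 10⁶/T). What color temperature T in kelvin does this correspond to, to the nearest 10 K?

T = 10⁶ / 215 = 4651.16 K → 4650 K.

4650 K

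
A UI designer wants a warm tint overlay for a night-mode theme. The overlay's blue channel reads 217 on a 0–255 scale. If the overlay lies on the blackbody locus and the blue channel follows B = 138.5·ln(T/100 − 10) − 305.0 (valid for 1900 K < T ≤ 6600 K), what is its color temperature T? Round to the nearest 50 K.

5350 K

ln(t − 10) = (217 + 305.0) / 138.5 = 3.7690.
t − 10 = e^3.7690 = 43.335, so t = 53.335.
T = 100·t = 5333 K → 5350 K to the nearest 50 K.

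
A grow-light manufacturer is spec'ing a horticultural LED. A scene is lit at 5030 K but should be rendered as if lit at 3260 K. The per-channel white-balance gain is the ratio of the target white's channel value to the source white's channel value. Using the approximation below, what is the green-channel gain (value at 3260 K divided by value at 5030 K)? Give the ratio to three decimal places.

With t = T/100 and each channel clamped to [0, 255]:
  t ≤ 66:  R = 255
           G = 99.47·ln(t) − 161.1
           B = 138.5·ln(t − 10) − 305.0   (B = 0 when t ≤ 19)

0.811

At 5030 K (t = 50.3):
  G = 99.47·ln 50.3 − 161.1 = 99.47·3.9180 − 161.1 = 228.624.
At 3260 K (t = 32.6):
  G = 99.47·ln 32.6 − 161.1 = 99.47·3.4843 − 161.1 = 185.485.
Gain = 185.485 / 228.624 = 0.8113 → 0.811.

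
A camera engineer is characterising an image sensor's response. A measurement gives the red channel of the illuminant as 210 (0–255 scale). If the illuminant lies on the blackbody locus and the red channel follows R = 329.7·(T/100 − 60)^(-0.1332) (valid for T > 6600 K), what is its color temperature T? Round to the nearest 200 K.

9000 K

(t − 60)^(-0.1332) = 210/329.7 = 0.63694.
t − 60 = 0.63694^(1/-0.1332) = 0.63694^(-7.508) = 29.561, so t = 89.561.
T = 100·t = 8956 K → 9000 K to the nearest 200 K.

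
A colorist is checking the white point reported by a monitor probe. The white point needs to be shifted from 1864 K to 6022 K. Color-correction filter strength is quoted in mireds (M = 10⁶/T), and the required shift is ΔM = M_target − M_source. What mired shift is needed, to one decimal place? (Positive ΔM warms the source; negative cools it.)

M_source = 10⁶/1864 = 536.481; M_target = 10⁶/6022 = 166.058.
ΔM = 166.058 − 536.481 = -370.423 → -370.4 mireds, a cooling shift.

-370.4 mireds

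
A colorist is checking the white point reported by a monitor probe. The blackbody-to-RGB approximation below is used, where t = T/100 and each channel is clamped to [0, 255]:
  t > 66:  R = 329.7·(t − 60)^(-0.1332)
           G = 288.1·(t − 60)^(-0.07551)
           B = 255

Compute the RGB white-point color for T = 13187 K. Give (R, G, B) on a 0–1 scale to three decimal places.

t = 13187/100 = 131.87; the t > 66 branch applies.
R = 329.7·(131.87 − 60)^(-0.1332) = 329.7·71.87^(-0.1332) = 329.7·0.56586 = 186.564.
G = 288.1·(131.87 − 60)^(-0.07551) = 288.1·71.87^(-0.07551) = 288.1·0.72412 = 208.620.
B = 255 by definition for t > 66.
Dividing each by 255: (0.7316, 0.8181, 1.0000) → (0.732, 0.818, 1.000).

(0.732, 0.818, 1.000)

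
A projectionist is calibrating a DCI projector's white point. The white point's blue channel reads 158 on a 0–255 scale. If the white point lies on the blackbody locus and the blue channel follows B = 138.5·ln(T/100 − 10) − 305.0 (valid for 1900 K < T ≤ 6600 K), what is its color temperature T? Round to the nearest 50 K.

ln(t − 10) = (158 + 305.0) / 138.5 = 3.3430.
t − 10 = e^3.3430 = 28.303, so t = 38.303.
T = 100·t = 3830 K → 3850 K to the nearest 50 K.

3850 K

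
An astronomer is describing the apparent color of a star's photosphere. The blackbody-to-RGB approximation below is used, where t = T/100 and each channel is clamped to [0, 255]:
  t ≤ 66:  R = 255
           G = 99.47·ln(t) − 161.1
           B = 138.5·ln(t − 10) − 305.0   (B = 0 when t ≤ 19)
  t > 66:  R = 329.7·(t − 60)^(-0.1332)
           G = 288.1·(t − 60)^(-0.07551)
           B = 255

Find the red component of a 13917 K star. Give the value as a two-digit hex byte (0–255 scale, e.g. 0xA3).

t = 13917/100 = 139.17; the t > 66 branch applies.
R = 329.7·(139.17 − 60)^(-0.1332) = 329.7·79.17^(-0.1332) = 329.7·0.55861 = 184.175.
Rounded: 184; in hex, 0xB8.

0xB8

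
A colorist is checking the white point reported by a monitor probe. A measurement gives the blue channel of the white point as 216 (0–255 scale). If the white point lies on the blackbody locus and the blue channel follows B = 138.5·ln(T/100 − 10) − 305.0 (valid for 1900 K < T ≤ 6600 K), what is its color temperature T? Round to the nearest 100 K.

5300 K

ln(t − 10) = (216 + 305.0) / 138.5 = 3.7617.
t − 10 = e^3.7617 = 43.023, so t = 53.023.
T = 100·t = 5302 K → 5300 K to the nearest 100 K.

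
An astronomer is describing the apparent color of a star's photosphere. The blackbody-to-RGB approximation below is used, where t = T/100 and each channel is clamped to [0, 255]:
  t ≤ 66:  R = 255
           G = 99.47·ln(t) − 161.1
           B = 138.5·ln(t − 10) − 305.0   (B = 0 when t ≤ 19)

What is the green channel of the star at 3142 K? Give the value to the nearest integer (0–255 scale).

t = 3142/100 = 31.42; the t ≤ 66 branch applies.
G = 99.47·ln 31.42 − 161.1 = 99.47·3.4474 − 161.1 = 181.817.
Rounded: 182.

182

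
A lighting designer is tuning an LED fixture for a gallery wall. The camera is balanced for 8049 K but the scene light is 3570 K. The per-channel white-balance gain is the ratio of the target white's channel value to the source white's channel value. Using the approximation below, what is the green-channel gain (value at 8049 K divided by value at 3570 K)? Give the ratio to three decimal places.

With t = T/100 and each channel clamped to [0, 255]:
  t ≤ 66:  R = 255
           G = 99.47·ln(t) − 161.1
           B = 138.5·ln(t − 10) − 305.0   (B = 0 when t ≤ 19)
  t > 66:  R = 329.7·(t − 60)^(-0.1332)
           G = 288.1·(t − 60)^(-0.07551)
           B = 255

1.179

At 3570 K (t = 35.7):
  G = 99.47·ln 35.7 − 161.1 = 99.47·3.5752 − 161.1 = 194.520.
At 8049 K (t = 80.49):
  G = 288.1·(80.49 − 60)^(-0.07551) = 288.1·20.49^(-0.07551) = 288.1·0.79610 = 229.355.
Gain = 229.355 / 194.520 = 1.1791 → 1.179.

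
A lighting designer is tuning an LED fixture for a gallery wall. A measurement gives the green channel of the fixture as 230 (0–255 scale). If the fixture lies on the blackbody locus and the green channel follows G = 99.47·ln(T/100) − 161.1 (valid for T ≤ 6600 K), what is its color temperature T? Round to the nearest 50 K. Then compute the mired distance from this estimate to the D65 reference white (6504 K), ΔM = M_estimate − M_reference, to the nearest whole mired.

ln t = (230 + 161.1) / 99.47 = 3.9318.
t = e^3.9318 = 51.001.
T = 100·t = 5100 K → 5100 K to the nearest 50 K.
M_estimate = 10⁶/5100 = 196.08; M_reference = 10⁶/6504 = 153.75.
ΔM = 196.08 − 153.75 = 42.33 → +42 mireds.

+42 mireds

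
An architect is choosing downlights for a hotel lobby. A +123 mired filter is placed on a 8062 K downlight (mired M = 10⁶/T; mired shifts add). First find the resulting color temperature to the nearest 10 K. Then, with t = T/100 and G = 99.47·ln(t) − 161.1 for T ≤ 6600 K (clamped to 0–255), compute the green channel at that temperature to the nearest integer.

207

M_in = 10⁶/8062 = 124.04; M_out = 124.04 + (+123) = 247.04.
T_out = 10⁶/247.04 = 4047.9 K → 4050 K; t = 40.5.
G = 99.47·ln 40.5 − 161.1 = 99.47·3.7013 − 161.1 = 207.069.
Rounded: 207.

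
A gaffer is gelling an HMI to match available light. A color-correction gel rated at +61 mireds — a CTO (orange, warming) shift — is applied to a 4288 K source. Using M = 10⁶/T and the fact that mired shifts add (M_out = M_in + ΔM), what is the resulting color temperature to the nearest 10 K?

M_in = 10⁶/4288 = 233.21 mireds.
M_out = 233.21 + (+61) = 294.21 mireds.
T_out = 10⁶/294.21 = 3398.9 K → 3400 K.

3400 K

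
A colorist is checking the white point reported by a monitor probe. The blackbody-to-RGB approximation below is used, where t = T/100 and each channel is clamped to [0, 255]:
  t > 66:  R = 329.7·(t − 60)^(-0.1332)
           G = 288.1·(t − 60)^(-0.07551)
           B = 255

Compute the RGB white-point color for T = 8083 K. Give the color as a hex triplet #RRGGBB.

t = 8083/100 = 80.83; the t > 66 branch applies.
R = 329.7·(80.83 − 60)^(-0.1332) = 329.7·20.83^(-0.1332) = 329.7·0.66735 = 220.024.
G = 288.1·(80.83 − 60)^(-0.07551) = 288.1·20.83^(-0.07551) = 288.1·0.79511 = 229.070.
B = 255 by definition for t > 66.
Rounded: (220, 229, 255).
In hex: #DCE5FF.

#DCE5FF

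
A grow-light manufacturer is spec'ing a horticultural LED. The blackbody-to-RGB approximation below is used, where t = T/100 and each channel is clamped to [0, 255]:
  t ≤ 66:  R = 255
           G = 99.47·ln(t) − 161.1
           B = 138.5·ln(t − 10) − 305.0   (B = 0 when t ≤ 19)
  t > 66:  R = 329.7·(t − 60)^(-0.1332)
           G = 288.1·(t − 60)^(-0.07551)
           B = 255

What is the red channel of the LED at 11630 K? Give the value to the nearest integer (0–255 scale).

193

t = 11630/100 = 116.3; the t > 66 branch applies.
R = 329.7·(116.3 − 60)^(-0.1332) = 329.7·56.3^(-0.1332) = 329.7·0.58456 = 192.731.
Rounded: 193.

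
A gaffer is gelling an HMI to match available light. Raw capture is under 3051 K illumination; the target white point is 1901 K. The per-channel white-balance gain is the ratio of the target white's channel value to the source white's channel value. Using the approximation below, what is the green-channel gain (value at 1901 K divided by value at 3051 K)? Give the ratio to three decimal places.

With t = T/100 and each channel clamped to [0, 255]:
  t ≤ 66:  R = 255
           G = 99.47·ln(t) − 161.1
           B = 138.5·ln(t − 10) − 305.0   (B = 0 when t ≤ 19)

At 3051 K (t = 30.51):
  G = 99.47·ln 30.51 − 161.1 = 99.47·3.4181 − 161.1 = 178.894.
At 1901 K (t = 19.01):
  G = 99.47·ln 19.01 − 161.1 = 99.47·2.9450 − 161.1 = 131.836.
Gain = 131.836 / 178.894 = 0.7369 → 0.737.

0.737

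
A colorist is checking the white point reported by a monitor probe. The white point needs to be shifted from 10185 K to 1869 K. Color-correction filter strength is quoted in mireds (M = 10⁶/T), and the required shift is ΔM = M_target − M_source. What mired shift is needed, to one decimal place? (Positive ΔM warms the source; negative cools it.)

+436.9 mireds

M_source = 10⁶/10185 = 98.184; M_target = 10⁶/1869 = 535.045.
ΔM = 535.045 − 98.184 = 436.862 → +436.9 mireds, a warming shift.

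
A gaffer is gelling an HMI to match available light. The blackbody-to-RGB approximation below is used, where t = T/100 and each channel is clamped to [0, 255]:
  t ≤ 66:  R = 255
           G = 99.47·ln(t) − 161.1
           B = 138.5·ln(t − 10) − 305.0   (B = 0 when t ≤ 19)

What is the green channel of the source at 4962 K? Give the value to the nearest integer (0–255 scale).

t = 4962/100 = 49.62; the t ≤ 66 branch applies.
G = 99.47·ln 49.62 − 161.1 = 99.47·3.9044 − 161.1 = 227.270.
Rounded: 227.

227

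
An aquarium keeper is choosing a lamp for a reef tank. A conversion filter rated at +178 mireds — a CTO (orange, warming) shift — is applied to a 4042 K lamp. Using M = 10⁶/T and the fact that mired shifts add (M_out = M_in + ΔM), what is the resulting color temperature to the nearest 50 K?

M_in = 10⁶/4042 = 247.40 mireds.
M_out = 247.40 + (+178) = 425.40 mireds.
T_out = 10⁶/425.40 = 2350.7 K → 2350 K.

2350 K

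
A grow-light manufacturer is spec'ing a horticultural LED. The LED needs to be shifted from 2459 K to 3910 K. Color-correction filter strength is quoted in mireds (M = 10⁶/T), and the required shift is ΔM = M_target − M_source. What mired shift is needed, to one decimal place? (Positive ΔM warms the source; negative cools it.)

-150.9 mireds

M_source = 10⁶/2459 = 406.669; M_target = 10⁶/3910 = 255.754.
ΔM = 255.754 − 406.669 = -150.915 → -150.9 mireds, a cooling shift.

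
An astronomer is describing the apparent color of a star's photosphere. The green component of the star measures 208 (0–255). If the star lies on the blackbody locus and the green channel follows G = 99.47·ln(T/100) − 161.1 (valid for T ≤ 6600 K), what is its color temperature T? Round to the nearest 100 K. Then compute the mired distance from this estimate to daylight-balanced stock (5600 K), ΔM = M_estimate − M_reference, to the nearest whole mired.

ln t = (208 + 161.1) / 99.47 = 3.7107.
t = e^3.7107 = 40.881.
T = 100·t = 4088 K → 4100 K to the nearest 100 K.
M_estimate = 10⁶/4100 = 243.90; M_reference = 10⁶/5600 = 178.57.
ΔM = 243.90 − 178.57 = 65.33 → +65 mireds.

+65 mireds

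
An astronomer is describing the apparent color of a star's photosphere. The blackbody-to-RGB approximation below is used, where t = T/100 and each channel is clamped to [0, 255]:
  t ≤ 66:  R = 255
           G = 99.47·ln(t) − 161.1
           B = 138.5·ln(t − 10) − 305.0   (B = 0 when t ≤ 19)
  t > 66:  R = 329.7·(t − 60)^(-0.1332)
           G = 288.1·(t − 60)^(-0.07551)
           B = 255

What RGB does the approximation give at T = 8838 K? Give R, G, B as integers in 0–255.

R=211, G=224, B=255

t = 8838/100 = 88.38; the t > 66 branch applies.
R = 329.7·(88.38 − 60)^(-0.1332) = 329.7·28.38^(-0.1332) = 329.7·0.64041 = 211.143.
G = 288.1·(88.38 − 60)^(-0.07551) = 288.1·28.38^(-0.07551) = 288.1·0.77675 = 223.783.
B = 255 by definition for t > 66.
Rounded: (211, 224, 255).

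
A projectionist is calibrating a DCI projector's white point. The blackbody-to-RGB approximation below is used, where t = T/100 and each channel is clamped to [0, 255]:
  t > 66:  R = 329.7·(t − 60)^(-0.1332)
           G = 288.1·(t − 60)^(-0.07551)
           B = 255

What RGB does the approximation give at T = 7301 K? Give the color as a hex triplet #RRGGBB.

#EAEDFF

t = 7301/100 = 73.01; the t > 66 branch applies.
R = 329.7·(73.01 − 60)^(-0.1332) = 329.7·13.01^(-0.1332) = 329.7·0.71052 = 234.259.
G = 288.1·(73.01 − 60)^(-0.07551) = 288.1·13.01^(-0.07551) = 288.1·0.82387 = 237.358.
B = 255 by definition for t > 66.
Rounded: (234, 237, 255).
In hex: #EAEDFF.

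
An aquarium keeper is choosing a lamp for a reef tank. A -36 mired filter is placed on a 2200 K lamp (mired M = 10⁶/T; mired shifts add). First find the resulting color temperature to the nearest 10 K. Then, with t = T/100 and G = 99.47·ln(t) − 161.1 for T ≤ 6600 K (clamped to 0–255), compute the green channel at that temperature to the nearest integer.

M_in = 10⁶/2200 = 454.55; M_out = 454.55 + (-36) = 418.55.
T_out = 10⁶/418.55 = 2389.2 K → 2390 K; t = 23.9.
G = 99.47·ln 23.9 − 161.1 = 99.47·3.1739 − 161.1 = 154.606.
Rounded: 155.

155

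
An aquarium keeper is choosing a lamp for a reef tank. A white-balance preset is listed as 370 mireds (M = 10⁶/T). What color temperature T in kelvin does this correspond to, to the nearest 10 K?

2700 K

T = 10⁶ / 370 = 2702.70 K → 2700 K.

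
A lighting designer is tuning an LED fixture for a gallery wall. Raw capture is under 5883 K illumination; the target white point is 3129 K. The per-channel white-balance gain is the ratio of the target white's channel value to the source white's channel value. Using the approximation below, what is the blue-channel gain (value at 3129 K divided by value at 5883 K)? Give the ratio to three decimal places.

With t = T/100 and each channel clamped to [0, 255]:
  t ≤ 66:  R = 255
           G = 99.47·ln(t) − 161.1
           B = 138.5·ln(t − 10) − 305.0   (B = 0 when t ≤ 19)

At 5883 K (t = 58.83):
  B = 138.5·ln(58.83 − 10) − 305.0 = 138.5·ln 48.83 − 305.0 = 138.5·3.8883 − 305.0 = 233.536.
At 3129 K (t = 31.29):
  B = 138.5·ln(31.29 − 10) − 305.0 = 138.5·ln 21.29 − 305.0 = 138.5·3.0582 − 305.0 = 118.566.
Gain = 118.566 / 233.536 = 0.5077 → 0.508.

0.508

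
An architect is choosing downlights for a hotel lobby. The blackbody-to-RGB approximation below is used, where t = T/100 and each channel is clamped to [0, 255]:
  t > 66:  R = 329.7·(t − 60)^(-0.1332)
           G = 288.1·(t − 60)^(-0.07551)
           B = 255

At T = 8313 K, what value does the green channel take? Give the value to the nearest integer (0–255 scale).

t = 8313/100 = 83.13; the t > 66 branch applies.
G = 288.1·(83.13 − 60)^(-0.07551) = 288.1·23.13^(-0.07551) = 288.1·0.78884 = 227.266.
Rounded: 227.

227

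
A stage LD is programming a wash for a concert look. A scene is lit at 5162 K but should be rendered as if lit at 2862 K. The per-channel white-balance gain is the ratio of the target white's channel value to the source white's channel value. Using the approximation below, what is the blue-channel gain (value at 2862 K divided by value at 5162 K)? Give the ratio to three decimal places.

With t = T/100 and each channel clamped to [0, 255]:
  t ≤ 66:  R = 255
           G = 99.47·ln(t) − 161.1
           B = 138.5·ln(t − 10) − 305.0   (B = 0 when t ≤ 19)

At 5162 K (t = 51.62):
  B = 138.5·ln(51.62 − 10) − 305.0 = 138.5·ln 41.62 − 305.0 = 138.5·3.7286 − 305.0 = 211.408.
At 2862 K (t = 28.62):
  B = 138.5·ln(28.62 − 10) − 305.0 = 138.5·ln 18.62 − 305.0 = 138.5·2.9242 − 305.0 = 100.007.
Gain = 100.007 / 211.408 = 0.4730 → 0.473.

0.473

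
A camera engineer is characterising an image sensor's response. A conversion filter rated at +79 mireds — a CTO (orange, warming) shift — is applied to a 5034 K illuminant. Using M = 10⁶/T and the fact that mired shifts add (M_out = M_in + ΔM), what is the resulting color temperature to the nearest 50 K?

M_in = 10⁶/5034 = 198.65 mireds.
M_out = 198.65 + (+79) = 277.65 mireds.
T_out = 10⁶/277.65 = 3601.7 K → 3600 K.

3600 K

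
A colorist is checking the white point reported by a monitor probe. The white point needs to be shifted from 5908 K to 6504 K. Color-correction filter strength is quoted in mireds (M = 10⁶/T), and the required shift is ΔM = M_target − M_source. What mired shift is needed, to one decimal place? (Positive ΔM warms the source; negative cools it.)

-15.5 mireds

M_source = 10⁶/5908 = 169.262; M_target = 10⁶/6504 = 153.752.
ΔM = 153.752 − 169.262 = -15.510 → -15.5 mireds, a cooling shift.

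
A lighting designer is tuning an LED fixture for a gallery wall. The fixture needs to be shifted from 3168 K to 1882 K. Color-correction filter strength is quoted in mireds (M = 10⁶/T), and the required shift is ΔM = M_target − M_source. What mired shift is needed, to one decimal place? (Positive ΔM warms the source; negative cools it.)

+215.7 mireds

M_source = 10⁶/3168 = 315.657; M_target = 10⁶/1882 = 531.350.
ΔM = 531.350 − 315.657 = 215.693 → +215.7 mireds, a warming shift.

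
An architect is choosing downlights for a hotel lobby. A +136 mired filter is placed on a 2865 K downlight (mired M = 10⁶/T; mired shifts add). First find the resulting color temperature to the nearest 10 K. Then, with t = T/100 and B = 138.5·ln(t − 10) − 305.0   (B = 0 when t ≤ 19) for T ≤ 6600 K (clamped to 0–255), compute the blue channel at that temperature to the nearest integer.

22

M_in = 10⁶/2865 = 349.04; M_out = 349.04 + (+136) = 485.04.
T_out = 10⁶/485.04 = 2061.7 K → 2060 K; t = 20.6.
B = 138.5·ln(20.6 − 10) − 305.0 = 138.5·ln 10.6 − 305.0 = 138.5·2.3609 − 305.0 = 21.978.
Rounded: 22.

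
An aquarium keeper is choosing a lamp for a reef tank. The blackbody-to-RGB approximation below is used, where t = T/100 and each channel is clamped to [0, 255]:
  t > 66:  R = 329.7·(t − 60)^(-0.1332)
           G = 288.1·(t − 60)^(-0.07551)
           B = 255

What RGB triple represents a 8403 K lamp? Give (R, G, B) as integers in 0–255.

t = 8403/100 = 84.03; the t > 66 branch applies.
R = 329.7·(84.03 − 60)^(-0.1332) = 329.7·24.03^(-0.1332) = 329.7·0.65476 = 215.875.
G = 288.1·(84.03 − 60)^(-0.07551) = 288.1·24.03^(-0.07551) = 288.1·0.78657 = 226.612.
B = 255 by definition for t > 66.
Rounded: (216, 227, 255).

(216, 227, 255)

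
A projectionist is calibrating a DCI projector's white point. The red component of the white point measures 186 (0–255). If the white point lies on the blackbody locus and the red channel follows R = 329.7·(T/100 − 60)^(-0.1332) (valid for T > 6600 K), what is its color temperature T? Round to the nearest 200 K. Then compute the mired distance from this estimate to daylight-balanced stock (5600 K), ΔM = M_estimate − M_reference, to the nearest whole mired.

(t − 60)^(-0.1332) = 186/329.7 = 0.56415.
t − 60 = 0.56415^(1/-0.1332) = 0.56415^(-7.508) = 73.521, so t = 133.521.
T = 100·t = 13352 K → 13400 K to the nearest 200 K.
M_estimate = 10⁶/13400 = 74.63; M_reference = 10⁶/5600 = 178.57.
ΔM = 74.63 − 178.57 = -103.94 → -104 mireds.

-104 mireds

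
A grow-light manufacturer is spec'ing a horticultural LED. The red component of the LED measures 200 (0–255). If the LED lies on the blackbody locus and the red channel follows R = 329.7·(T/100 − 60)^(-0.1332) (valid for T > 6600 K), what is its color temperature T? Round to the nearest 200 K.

10200 K

(t − 60)^(-0.1332) = 200/329.7 = 0.60661.
t − 60 = 0.60661^(1/-0.1332) = 0.60661^(-7.508) = 42.638, so t = 102.638.
T = 100·t = 10264 K → 10200 K to the nearest 200 K.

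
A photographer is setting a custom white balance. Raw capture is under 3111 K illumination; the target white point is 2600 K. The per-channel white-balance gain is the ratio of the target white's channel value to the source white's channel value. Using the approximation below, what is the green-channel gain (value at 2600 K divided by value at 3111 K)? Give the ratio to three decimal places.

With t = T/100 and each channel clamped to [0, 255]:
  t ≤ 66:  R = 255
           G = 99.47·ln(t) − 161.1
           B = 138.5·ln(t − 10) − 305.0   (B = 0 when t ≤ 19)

At 3111 K (t = 31.11):
  G = 99.47·ln 31.11 − 161.1 = 99.47·3.4375 − 161.1 = 180.831.
At 2600 K (t = 26):
  G = 99.47·ln 26 − 161.1 = 99.47·3.2581 − 161.1 = 162.983.
Gain = 162.983 / 180.831 = 0.9013 → 0.901.

0.901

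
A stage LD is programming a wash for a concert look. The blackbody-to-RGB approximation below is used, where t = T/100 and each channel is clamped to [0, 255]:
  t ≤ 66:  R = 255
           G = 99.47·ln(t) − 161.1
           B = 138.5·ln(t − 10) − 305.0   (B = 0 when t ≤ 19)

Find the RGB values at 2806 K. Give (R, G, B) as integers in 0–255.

(255, 171, 96)

t = 2806/100 = 28.06; the t ≤ 66 branch applies.
R = 255 by definition for t ≤ 66.
G = 99.47·ln 28.06 − 161.1 = 99.47·3.3343 − 161.1 = 170.567.
B = 138.5·ln(28.06 − 10) − 305.0 = 138.5·ln 18.06 − 305.0 = 138.5·2.8937 − 305.0 = 95.777.
Rounded: (255, 171, 96).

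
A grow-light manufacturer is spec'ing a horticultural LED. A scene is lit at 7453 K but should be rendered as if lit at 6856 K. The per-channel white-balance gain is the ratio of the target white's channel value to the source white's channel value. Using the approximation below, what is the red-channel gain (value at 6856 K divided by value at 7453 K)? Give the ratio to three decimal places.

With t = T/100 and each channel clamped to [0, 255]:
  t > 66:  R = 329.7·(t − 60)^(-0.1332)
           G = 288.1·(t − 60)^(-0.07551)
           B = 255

At 7453 K (t = 74.53):
  R = 329.7·(74.53 − 60)^(-0.1332) = 329.7·14.53^(-0.1332) = 329.7·0.70014 = 230.837.
At 6856 K (t = 68.56):
  R = 329.7·(68.56 − 60)^(-0.1332) = 329.7·8.56^(-0.1332) = 329.7·0.75127 = 247.693.
Gain = 247.693 / 230.837 = 1.0730 → 1.073.

1.073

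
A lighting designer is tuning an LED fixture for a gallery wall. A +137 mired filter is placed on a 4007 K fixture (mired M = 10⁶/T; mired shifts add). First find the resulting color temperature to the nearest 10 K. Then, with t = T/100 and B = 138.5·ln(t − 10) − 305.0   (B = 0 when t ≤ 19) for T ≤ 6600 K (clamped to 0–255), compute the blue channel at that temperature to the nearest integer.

78

M_in = 10⁶/4007 = 249.56; M_out = 249.56 + (+137) = 386.56.
T_out = 10⁶/386.56 = 2586.9 K → 2590 K; t = 25.9.
B = 138.5·ln(25.9 − 10) − 305.0 = 138.5·ln 15.9 − 305.0 = 138.5·2.7663 − 305.0 = 78.135.
Rounded: 78.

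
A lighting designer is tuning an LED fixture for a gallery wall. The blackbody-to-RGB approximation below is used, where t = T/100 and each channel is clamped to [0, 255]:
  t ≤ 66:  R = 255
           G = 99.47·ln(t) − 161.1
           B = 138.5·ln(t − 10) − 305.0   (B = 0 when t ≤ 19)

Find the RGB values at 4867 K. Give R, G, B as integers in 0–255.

t = 4867/100 = 48.67; the t ≤ 66 branch applies.
R = 255 by definition for t ≤ 66.
G = 99.47·ln 48.67 − 161.1 = 99.47·3.8851 − 161.1 = 225.347.
B = 138.5·ln(48.67 − 10) − 305.0 = 138.5·ln 38.67 − 305.0 = 138.5·3.6551 − 305.0 = 201.226.
Rounded: (255, 225, 201).

R=255, G=225, B=201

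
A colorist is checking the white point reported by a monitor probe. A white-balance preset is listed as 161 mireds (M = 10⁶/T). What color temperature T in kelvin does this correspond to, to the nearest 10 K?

6210 K

T = 10⁶ / 161 = 6211.18 K → 6210 K.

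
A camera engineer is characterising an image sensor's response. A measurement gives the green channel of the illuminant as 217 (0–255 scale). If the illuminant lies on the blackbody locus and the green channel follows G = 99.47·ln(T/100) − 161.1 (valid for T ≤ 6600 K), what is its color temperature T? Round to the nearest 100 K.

ln t = (217 + 161.1) / 99.47 = 3.8011.
t = e^3.8011 = 44.752.
T = 100·t = 4475 K → 4500 K to the nearest 100 K.

4500 K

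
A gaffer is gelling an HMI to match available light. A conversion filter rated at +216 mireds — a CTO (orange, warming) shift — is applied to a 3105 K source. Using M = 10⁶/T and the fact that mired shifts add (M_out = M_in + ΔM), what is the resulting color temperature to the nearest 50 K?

M_in = 10⁶/3105 = 322.06 mireds.
M_out = 322.06 + (+216) = 538.06 mireds.
T_out = 10⁶/538.06 = 1858.5 K → 1850 K.

1850 K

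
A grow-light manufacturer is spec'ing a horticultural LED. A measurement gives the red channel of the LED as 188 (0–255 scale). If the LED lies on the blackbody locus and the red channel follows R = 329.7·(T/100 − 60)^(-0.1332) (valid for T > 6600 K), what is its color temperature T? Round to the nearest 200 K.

(t − 60)^(-0.1332) = 188/329.7 = 0.57022.
t − 60 = 0.57022^(1/-0.1332) = 0.57022^(-7.508) = 67.848, so t = 127.848.
T = 100·t = 12785 K → 12800 K to the nearest 200 K.

12800 K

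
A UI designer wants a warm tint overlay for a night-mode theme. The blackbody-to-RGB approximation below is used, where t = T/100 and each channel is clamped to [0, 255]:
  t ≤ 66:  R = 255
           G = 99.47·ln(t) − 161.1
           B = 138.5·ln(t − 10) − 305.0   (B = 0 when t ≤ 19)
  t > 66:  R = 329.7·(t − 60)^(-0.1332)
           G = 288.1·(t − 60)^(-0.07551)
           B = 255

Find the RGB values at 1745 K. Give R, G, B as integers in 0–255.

t = 1745/100 = 17.45; the t ≤ 66 branch applies.
R = 255 by definition for t ≤ 66.
G = 99.47·ln 17.45 − 161.1 = 99.47·2.8593 − 161.1 = 123.319.
t = 17.45 ≤ 19, so B = 0.
Rounded: (255, 123, 0).

R=255, G=123, B=0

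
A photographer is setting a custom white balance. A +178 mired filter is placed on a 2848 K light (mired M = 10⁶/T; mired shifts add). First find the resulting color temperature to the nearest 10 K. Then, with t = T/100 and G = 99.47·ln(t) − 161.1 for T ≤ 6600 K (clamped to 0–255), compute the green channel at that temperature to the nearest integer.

M_in = 10⁶/2848 = 351.12; M_out = 351.12 + (+178) = 529.12.
T_out = 10⁶/529.12 = 1889.9 K → 1890 K; t = 18.9.
G = 99.47·ln 18.9 − 161.1 = 99.47·2.9392 − 161.1 = 131.258.
Rounded: 131.

131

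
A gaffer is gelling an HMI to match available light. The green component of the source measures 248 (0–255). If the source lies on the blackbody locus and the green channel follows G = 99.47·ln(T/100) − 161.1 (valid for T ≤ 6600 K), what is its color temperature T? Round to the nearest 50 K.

ln t = (248 + 161.1) / 99.47 = 4.1128.
t = e^4.1128 = 61.117.
T = 100·t = 6112 K → 6100 K to the nearest 50 K.

6100 K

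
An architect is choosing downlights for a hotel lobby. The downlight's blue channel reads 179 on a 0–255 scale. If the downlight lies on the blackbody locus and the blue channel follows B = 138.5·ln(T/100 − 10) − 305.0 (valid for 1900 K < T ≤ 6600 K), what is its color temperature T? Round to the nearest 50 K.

ln(t − 10) = (179 + 305.0) / 138.5 = 3.4946.
t − 10 = e^3.4946 = 32.937, so t = 42.937.
T = 100·t = 4294 K → 4300 K to the nearest 50 K.

4300 K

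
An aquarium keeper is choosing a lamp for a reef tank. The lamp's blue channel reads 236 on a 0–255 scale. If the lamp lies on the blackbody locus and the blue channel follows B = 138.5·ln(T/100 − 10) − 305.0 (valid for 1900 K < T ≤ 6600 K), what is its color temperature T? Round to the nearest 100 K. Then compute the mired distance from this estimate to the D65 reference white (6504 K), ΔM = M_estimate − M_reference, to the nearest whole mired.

+13 mireds

ln(t − 10) = (236 + 305.0) / 138.5 = 3.9061.
t − 10 = e^3.9061 = 49.707, so t = 59.707.
T = 100·t = 5971 K → 6000 K to the nearest 100 K.
M_estimate = 10⁶/6000 = 166.67; M_reference = 10⁶/6504 = 153.75.
ΔM = 166.67 − 153.75 = 12.92 → +13 mireds.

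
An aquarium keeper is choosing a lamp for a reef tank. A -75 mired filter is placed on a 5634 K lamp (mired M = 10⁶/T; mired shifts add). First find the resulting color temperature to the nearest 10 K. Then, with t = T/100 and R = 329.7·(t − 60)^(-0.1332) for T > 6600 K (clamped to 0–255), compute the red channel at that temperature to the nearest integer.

M_in = 10⁶/5634 = 177.49; M_out = 177.49 + (-75) = 102.49.
T_out = 10⁶/102.49 = 9756.7 K → 9760 K; t = 97.6.
R = 329.7·(97.6 − 60)^(-0.1332) = 329.7·37.6^(-0.1332) = 329.7·0.61686 = 203.378.
Rounded: 203.

203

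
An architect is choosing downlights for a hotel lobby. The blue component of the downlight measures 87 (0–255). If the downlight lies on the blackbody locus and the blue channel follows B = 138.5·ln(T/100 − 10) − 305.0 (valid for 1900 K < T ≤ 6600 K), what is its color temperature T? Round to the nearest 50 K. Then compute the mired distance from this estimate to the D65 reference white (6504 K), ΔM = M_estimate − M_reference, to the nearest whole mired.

+217 mireds

ln(t − 10) = (87 + 305.0) / 138.5 = 2.8303.
t − 10 = e^2.8303 = 16.951, so t = 26.951.
T = 100·t = 2695 K → 2700 K to the nearest 50 K.
M_estimate = 10⁶/2700 = 370.37; M_reference = 10⁶/6504 = 153.75.
ΔM = 370.37 − 153.75 = 216.62 → +217 mireds.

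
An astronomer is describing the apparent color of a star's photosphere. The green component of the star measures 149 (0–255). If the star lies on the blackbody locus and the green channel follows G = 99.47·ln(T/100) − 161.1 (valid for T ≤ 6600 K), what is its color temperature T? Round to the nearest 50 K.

ln t = (149 + 161.1) / 99.47 = 3.1175.
t = e^3.1175 = 22.590.
T = 100·t = 2259 K → 2250 K to the nearest 50 K.

2250 K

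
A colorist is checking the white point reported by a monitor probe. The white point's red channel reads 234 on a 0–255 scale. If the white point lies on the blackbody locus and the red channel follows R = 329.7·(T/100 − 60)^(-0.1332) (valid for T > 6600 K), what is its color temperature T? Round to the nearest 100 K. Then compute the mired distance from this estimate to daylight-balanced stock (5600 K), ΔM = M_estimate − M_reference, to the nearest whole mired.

(t − 60)^(-0.1332) = 234/329.7 = 0.70974.
t − 60 = 0.70974^(1/-0.1332) = 0.70974^(-7.508) = 13.119, so t = 73.119.
T = 100·t = 7312 K → 7300 K to the nearest 100 K.
M_estimate = 10⁶/7300 = 136.99; M_reference = 10⁶/5600 = 178.57.
ΔM = 136.99 − 178.57 = -41.59 → -42 mireds.

-42 mireds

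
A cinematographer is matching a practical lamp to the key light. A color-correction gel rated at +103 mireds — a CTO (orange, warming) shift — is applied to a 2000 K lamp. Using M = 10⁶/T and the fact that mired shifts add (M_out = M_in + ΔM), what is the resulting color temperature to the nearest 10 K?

1660 K

M_in = 10⁶/2000 = 500.00 mireds.
M_out = 500.00 + (+103) = 603.00 mireds.
T_out = 10⁶/603.00 = 1658.4 K → 1660 K.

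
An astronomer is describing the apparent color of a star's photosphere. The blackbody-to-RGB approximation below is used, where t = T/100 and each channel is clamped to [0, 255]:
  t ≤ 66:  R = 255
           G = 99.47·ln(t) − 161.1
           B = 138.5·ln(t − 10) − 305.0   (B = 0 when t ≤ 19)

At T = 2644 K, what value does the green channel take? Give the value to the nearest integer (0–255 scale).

t = 2644/100 = 26.44; the t ≤ 66 branch applies.
G = 99.47·ln 26.44 − 161.1 = 99.47·3.2749 − 161.1 = 164.652.
Rounded: 165.

165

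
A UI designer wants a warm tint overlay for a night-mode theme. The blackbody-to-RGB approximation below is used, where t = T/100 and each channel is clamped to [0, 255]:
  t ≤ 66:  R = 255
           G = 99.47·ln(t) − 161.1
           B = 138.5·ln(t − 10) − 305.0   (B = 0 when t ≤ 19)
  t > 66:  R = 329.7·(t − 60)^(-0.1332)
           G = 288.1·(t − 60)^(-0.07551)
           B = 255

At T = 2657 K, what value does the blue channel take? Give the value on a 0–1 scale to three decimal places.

t = 2657/100 = 26.57; the t ≤ 66 branch applies.
B = 138.5·ln(26.57 − 10) − 305.0 = 138.5·ln 16.57 − 305.0 = 138.5·2.8076 − 305.0 = 83.852.
On a 0–1 scale: 83.852/255 = 0.3288 → 0.329.

0.329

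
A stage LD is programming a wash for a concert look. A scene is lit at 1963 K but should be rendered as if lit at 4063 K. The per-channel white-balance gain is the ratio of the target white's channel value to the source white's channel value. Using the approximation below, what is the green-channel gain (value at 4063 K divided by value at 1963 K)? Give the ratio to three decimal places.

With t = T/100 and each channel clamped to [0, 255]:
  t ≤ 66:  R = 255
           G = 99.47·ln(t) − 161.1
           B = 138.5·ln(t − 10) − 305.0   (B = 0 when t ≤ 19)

1.536

At 1963 K (t = 19.63):
  G = 99.47·ln 19.63 − 161.1 = 99.47·2.9771 − 161.1 = 135.028.
At 4063 K (t = 40.63):
  G = 99.47·ln 40.63 − 161.1 = 99.47·3.7045 − 161.1 = 207.387.
Gain = 207.387 / 135.028 = 1.5359 → 1.536.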